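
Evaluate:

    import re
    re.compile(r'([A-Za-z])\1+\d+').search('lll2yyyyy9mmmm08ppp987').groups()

('l',)

After group 1 captures some text, `\1` only succeeds where that same text appears again.
Unlike `match`, `search` isn't anchored — it looks for the pattern anywhere in the string.
The match spans [0:4] → 'lll2'.
Captured: group 1 = 'l'.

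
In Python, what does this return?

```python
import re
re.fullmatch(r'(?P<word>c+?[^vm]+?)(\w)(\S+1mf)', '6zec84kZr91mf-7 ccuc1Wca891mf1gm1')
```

None

For `fullmatch`, every character of the input must be accounted for by the pattern.
Here the pattern can't cover the whole string, so the call returns None.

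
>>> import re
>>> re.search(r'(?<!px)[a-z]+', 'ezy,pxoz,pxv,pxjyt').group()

'ezy'

`(?!…)`/`(?<!…)` only lets a position through if the neighbouring text does NOT match; no characters are consumed.
The match spans [0:3] → 'ezy'.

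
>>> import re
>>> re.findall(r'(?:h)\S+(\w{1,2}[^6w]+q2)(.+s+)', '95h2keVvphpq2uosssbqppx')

The pattern matches a literal 'h' (non-capturing group); then one or more of a non-whitespace character; then 1 to 2 of a word character, then one or more of any character except [6w], then the literal 'q2' (captured); then one or more of any character, then one or more of the literal 's' (captured).
Scanning left to right: at [2:18] match 'h2keVvphpq2uosss', groups = ('hpq2', 'uosss').
`findall` packs the 2 group values into a tuple for every match.

[('hpq2', 'uosss')]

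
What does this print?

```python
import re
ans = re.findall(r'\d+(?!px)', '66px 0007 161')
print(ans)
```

`(?!…)`/`(?<!…)` only lets a position through if the neighbouring text does NOT match; no characters are consumed.
Scanning left to right: at [0:1] → '6'; at [5:9] → '0007'; at [10:13] → '161'.
`findall` yields the raw match text (3 of them) because the pattern has no groups.

['6', '0007', '161']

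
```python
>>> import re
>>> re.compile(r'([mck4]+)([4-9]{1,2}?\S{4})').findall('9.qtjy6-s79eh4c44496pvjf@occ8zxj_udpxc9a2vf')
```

[('4c444', '96pvj'), ('cc', '8zxj_'), ('c', '9a2vf')]

The pattern matches one or more of one of [mck4] (captured); then 1 to 2 of a character in [4-9] (lazy), then exactly 4 of a non-whitespace character (captured).
Because the quantifier is non-greedy, it stops expanding at the earliest point where the rest of the pattern can succeed.
Scanning left to right: at [13:23] match '4c44496pvj', groups = ('4c444', '96pvj'); at [26:33] match 'cc8zxj_', groups = ('cc', '8zxj_'); at [37:43] match 'c9a2vf', groups = ('c', '9a2vf').
Multiple groups make `findall` return tuples — one 2-tuple for each match.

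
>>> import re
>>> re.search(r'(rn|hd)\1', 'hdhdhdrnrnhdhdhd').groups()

('hd',)

`\1` is not a pattern — it's the concrete string captured by group 1, re-applied verbatim.
Unlike `match`, `search` isn't anchored — it looks for the pattern anywhere in the string.
The match spans [0:4] → 'hdhd'.
Captured: group 1 = 'hd'.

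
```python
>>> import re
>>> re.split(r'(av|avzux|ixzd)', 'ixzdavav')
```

['', 'ixzd', '', 'av', '', 'av', '']

Matches to split on: at [0:4] → 'ixzd'; at [4:6] → 'av'; at [6:8] → 'av'.
With a capturing group present, the delimiter's captured portion is kept in the result list.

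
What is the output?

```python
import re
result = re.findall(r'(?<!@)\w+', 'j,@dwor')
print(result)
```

The negative lookahead/lookbehind blocks any match where the forbidden context is present.
Since nothing is captured, `findall` lists the 2 matched substrings directly.

['j', 'wor']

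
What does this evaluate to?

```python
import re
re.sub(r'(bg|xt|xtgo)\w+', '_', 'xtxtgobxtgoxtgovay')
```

Every occurrence is swapped for '_'.

'_'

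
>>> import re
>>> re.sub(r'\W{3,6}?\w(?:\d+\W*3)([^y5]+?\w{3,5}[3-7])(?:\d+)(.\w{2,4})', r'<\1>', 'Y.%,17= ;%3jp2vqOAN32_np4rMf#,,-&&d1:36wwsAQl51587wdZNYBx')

The `?` after the quantifier makes it lazy — it takes as little as possible before letting the rest of the pattern try.
Each match is replaced using the text its own group 1 captured.

'Y<jp2vqOAN3>Mf<6wwsAQl5>Bx'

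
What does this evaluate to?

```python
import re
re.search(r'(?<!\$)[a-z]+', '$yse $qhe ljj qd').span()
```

Because the assertion is negative and zero-width, positions next to the forbidden text are skipped.
Unlike `match`, `search` isn't anchored — it looks for the pattern anywhere in the string.
The match spans [2:4] → 'se'.

(2, 4)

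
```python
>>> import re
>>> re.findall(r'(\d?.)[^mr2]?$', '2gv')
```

The pattern matches optionally a digit, then any character (captured); then optionally any character except [mr2]; then anchored at the end.
Walking the string: at [0:3] match '2gv', group 1 = '2g'.
`findall` collects group 1 from the one match (1 total).

['2g']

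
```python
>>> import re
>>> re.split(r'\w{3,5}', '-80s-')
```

This matches 3 to 5 of a word character.
Matches to split on: at [1:4] → '80s'.
Splitting on the pattern gives 2 pieces.

['-', '-']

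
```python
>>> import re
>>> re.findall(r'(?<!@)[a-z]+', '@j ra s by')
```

['ra', 's', 'by']

Because the assertion is negative and zero-width, positions next to the forbidden text are skipped.
Walking the string: at [3:5] → 'ra'; at [6:7] → 's'; at [8:10] → 'by'.
Since nothing is captured, `findall` lists the 3 matched substrings directly.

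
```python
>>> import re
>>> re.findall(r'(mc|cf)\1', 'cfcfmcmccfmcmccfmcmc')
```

['cf', 'mc', 'mc', 'mc']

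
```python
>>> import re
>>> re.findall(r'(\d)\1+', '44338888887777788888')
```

`\1` is not a pattern — it's the concrete string captured by group 1, re-applied verbatim.
Scanning left to right: at [0:2] match '44', group 1 = '4'; at [2:4] match '33', group 1 = '3'; at [4:10] match '888888', group 1 = '8'; at [10:15] match '77777', group 1 = '7'; at [15:20] match '88888', group 1 = '8'.
Because there's exactly one group, `findall` drops the full match and keeps group 1 from each hit.

['4', '3', '8', '7', '8']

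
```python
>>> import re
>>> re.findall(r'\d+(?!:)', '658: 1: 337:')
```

['65', '33']

Because the assertion is negative and zero-width, positions next to the forbidden text are skipped.
Walking the string: at [0:2] → '65'; at [8:10] → '33'.
With no groups in the pattern, `findall` gives back each whole match — 2 here.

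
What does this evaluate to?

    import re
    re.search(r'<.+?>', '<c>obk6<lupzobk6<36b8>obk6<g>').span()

(0, 3)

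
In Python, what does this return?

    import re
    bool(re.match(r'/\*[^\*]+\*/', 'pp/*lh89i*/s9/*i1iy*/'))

`re.match` won't scan ahead — the pattern has to work from the very first character.
Here position 0 doesn't satisfy it, so the call returns None, and `bool(None)` is False.

False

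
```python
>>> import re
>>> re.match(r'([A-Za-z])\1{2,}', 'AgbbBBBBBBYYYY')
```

`match` is anchored at position 0; if the pattern doesn't fit there, it returns None.
Here the pattern fails at index 0, so the call returns None.

None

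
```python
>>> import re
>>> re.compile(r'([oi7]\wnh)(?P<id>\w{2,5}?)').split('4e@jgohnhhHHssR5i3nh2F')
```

The `?` after the quantifier makes it lazy — it takes as little as possible before letting the rest of the pattern try.
Because the pattern has a capturing group, `split` also inserts each captured text between the pieces.

['4e@jg', 'ohnh', 'hH', 'HssR5', 'i3nh', '2F', '']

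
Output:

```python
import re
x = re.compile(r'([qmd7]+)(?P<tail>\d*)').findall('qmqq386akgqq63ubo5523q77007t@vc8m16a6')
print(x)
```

This matches one or more of one of [qmd7] (captured); then zero or more of a digit (captured as 'tail').
`findall` packs the 2 group values into a tuple for every match.

[('qmqq', '386'), ('qq', '63'), ('q77', '007'), ('m', '16')]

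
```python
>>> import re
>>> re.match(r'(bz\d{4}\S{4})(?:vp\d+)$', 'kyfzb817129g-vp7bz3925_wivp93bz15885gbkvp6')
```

None

Pattern: the literal 'bz', then exactly 4 of a digit, then exactly 4 of a non-whitespace character (captured); then the literal 'vp', then one or more of a digit (non-capturing group); then anchored at the end.
`re.match` won't scan ahead — the pattern has to work from the very first character.
Here the pattern fails at index 0, so the call returns None.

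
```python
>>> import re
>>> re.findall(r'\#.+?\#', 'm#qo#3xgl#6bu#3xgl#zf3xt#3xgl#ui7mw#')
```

['#qo#', '#6bu#', '#zf3xt#', '#ui7mw#']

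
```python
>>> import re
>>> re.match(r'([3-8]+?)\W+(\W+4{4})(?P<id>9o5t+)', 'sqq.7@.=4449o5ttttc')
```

Pattern: one or more of a character in [3-8] (lazy) (captured); then one or more of a non-word character; then one or more of a non-word character, then exactly 4 of a literal '4' (captured); then the literal '9o5', then one or more of the literal 't' (captured as 'id').
`re.match` won't scan ahead — the pattern has to work from the very first character.
Here the pattern fails at index 0, so the call returns None.

None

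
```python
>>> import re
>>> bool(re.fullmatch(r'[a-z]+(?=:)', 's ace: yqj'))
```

`fullmatch` succeeds only if the pattern covers the string from start to end.
Here the pattern can't cover the whole string, so the call returns None, and `bool(None)` is False.

False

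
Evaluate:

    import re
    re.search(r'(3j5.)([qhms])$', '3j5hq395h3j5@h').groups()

The match spans [9:14] → '3j5@h'.
Captured: group 1 = '3j5@', group 2 = 'h'.

('3j5@', 'h')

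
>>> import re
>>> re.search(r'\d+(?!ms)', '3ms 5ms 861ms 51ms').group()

'86'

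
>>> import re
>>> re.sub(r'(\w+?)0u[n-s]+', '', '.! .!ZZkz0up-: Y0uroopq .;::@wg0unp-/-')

The pattern matches one or more of a word character (lazy) (captured); then the literal '0u', then one or more of a character in [n-s].
Matches: at [5:12] → 'ZZkz0up'; at [15:23] → 'Y0uroopq'; at [29:35] → 'wg0unp'.
`sub` substitutes '' at each match site.

'.! .!-:  .;::@-/-'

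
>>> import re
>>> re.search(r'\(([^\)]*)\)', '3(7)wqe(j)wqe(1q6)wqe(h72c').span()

(1, 4)

Unlike `match`, `search` isn't anchored — it looks for the pattern anywhere in the string.
The match spans [1:4] → '(7)'.
Captured: group 1 = '7'.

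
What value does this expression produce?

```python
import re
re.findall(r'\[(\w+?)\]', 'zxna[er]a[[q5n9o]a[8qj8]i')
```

One capturing group, so `findall` returns just the captured substring from each match — 3 in all.

['er', 'q5n9o', '8qj8']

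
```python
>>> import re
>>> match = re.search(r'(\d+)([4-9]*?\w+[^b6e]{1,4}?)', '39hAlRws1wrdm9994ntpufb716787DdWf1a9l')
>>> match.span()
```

(0, 37)

This matches one or more of a digit (captured); then zero or more of a character in [4-9] (lazy), then one or more of a word character, then 1 to 4 of any character except [b6e] (lazy) (captured).
`search` walks the string left to right and returns the first match it finds.
The match spans [0:37] → '39hAlRws1wrdm9994ntpufb716787DdWf1a9l'.
Captured: group 1 = '39', group 2 = 'hAlRws1wrdm9994ntpufb716787DdWf1a9l'.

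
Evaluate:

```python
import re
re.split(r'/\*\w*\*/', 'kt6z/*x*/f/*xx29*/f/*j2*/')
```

Each match becomes a cut point; 4 segments remain.

['kt6z', 'f', 'f', '']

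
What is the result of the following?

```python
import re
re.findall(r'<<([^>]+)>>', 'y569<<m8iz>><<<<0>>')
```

Matches: at [4:12] match '<<m8iz>>', group 1 = 'm8iz'; at [12:19] match '<<<<0>>', group 1 = '<<0'.
One capturing group, so `findall` returns just the captured substring from each match — 2 in all.

['m8iz', '<<0']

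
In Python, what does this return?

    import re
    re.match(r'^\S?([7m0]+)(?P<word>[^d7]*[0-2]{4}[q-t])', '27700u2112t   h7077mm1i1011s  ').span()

(0, 11)

`re.match` won't scan ahead — the pattern has to work from the very first character.
The match spans [0:11] → '27700u2112t'.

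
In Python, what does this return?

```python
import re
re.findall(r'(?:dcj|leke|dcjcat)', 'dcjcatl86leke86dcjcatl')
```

['dcj', 'leke', 'dcj']

The regex engine tests alternatives in the order written; an earlier branch that matches wins even if a later one would match more.
Walking the string: at [0:3] → 'dcj'; at [9:13] → 'leke'; at [15:18] → 'dcj'.
`findall` yields the raw match text (3 of them) because the pattern has no groups.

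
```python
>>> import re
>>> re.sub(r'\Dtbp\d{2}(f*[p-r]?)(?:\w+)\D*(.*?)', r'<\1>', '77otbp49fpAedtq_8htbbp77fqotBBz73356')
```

The replacement refers to a captured group, so each match is rewritten using its own captured text.

'77<fp>'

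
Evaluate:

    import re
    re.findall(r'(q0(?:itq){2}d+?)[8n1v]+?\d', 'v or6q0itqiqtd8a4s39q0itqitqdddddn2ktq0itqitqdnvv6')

The pattern matches the literal 'q0', then the literal 'itq' repeated 2 times, then one or more of a literal 'd' (lazy) (captured); then one or more of one of [8n1v] (lazy), then a digit.
Matches: at [20:35] match 'q0itqitqdddddn2', group 1 = 'q0itqitqddddd'; at [37:50] match 'q0itqitqdnvv6', group 1 = 'q0itqitqd'.
One capturing group, so `findall` returns just the captured substring from each match — 2 in all.

['q0itqitqddddd', 'q0itqitqd']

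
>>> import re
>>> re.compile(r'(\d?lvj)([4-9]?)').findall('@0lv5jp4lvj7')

[('4lvj', '7')]

This matches optionally a digit, then the literal 'lvj' (captured); then optionally a character in [4-9] (captured).
Scanning left to right: at [7:12] match '4lvj7', groups = ('4lvj', '7').
With 2 capturing groups, `findall` returns a 2-tuple per match.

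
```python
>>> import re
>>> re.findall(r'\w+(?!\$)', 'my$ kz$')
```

['m', 'k']

The negative lookaround is zero-width — it rules out positions where the adjacent text would match, without consuming anything.
Matches: at [0:1] → 'm'; at [4:5] → 'k'.
With no groups in the pattern, `findall` gives back each whole match — 2 here.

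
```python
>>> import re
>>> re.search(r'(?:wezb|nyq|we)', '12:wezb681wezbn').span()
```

Branches in `(...|...)` are attempted left-to-right; the first branch that allows the whole pattern to succeed is taken.
The match spans [3:7] → 'wezb'.

(3, 7)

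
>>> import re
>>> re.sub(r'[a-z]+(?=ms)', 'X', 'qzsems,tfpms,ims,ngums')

'Xms,Xms,Xms,Xms'

The `(?=…)`/`(?<=…)` assertion just peeks at neighbouring text; it doesn't advance the match position.
Each match is replaced by 'X'.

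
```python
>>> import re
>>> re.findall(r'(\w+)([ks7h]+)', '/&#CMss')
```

[('CMs', 's')]

This matches one or more of a word character (captured); then one or more of one of [ks7h] (captured).
Scanning left to right: at [3:7] match 'CMss', groups = ('CMs', 's').
`findall` packs the 2 group values into a tuple for every match.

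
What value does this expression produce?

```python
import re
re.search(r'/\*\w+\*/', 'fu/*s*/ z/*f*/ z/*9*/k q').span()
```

`re.search` tries every starting position until one works.
The match spans [2:7] → '/*s*/'.

(2, 7)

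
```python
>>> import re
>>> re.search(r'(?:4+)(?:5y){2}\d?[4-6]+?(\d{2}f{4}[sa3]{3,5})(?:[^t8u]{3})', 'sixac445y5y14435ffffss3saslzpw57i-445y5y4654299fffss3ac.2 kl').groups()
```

('35ffffss3sa',)

The match spans [5:28] → '445y5y14435ffffss3saslz'.
Captured: group 1 = '35ffffss3sa'.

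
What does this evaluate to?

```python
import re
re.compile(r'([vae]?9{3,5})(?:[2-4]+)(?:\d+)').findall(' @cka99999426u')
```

['a99999']

Pattern: optionally one of [vae], then 3 to 5 of a literal '9' (captured); then one or more of a character in [2-4] (non-capturing group); then one or more of a digit (non-capturing group).
Matches: at [4:13] match 'a99999426', group 1 = 'a99999'.
Because there's exactly one group, `findall` drops the full match and keeps group 1 from the one hit.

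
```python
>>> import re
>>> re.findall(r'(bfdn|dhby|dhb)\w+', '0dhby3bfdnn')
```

['dhby']

The regex engine tests alternatives in the order written; an earlier branch that matches wins even if a later one would match more.
`findall` collects group 1 from the one match (1 total).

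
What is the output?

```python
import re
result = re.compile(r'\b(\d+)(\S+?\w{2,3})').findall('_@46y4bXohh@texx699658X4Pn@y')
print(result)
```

Pattern: a word boundary (`\b`, zero-width); then one or more of a digit (captured); then one or more of a non-whitespace character (lazy), then 2 to 3 of a word character (captured).
Matches: at [2:8] match '46y4bX', groups = ('46', 'y4bX').
With 2 capturing groups, `findall` returns a 2-tuple per match.

[('46', 'y4bX')]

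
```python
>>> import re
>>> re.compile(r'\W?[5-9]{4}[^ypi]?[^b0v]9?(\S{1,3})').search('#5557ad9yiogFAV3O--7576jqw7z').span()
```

The pattern matches optionally a non-word character, then exactly 4 of a character in [5-9]; then optionally any character except [ypi], then any character except [b0v], then optionally the literal '9'; then 1 to 3 of a non-whitespace character (captured).
Unlike `match`, `search` isn't anchored — it looks for the pattern anywhere in the string.
The match spans [0:11] → '#5557ad9yio'.
Captured: group 1 = 'yio'.

(0, 11)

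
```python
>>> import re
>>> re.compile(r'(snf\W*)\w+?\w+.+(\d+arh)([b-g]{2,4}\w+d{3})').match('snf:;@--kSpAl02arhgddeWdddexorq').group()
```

`re.match` won't scan ahead — the pattern has to work from the very first character.
The match spans [0:26] → 'snf:;@--kSpAl02arhgddeWddd'.

'snf:;@--kSpAl02arhgddeWddd'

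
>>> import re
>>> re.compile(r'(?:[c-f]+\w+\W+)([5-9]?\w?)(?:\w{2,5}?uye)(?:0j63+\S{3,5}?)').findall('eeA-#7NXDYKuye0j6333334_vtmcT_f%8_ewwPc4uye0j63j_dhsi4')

Pattern: one or more of a character in [c-f], then one or more of a word character, then one or more of a non-word character (non-capturing group); then optionally a character in [5-9], then optionally a word character (captured); then 2 to 5 of a word character (lazy), then the literal 'uye' (non-capturing group); then the literal '0j6', then one or more of the literal '3', then 3 to 5 of a non-whitespace character (lazy) (non-capturing group).
Walking the string: at [0:25] match 'eeA-#7NXDYKuye0j6333334_v', group 1 = '7N'.
Because there's exactly one group, `findall` drops the full match and keeps group 1 from the one hit.

['7N']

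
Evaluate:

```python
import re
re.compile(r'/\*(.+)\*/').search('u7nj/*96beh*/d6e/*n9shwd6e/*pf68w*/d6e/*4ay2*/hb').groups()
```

('96beh*/d6e/*n9shwd6e/*pf68w*/d6e/*4ay2',)

`re.search` tries every starting position until one works.
The match spans [4:46] → '/*96beh*/d6e/*n9shwd6e/*pf68w*/d6e/*4ay2*/'.
Captured: group 1 = '96beh*/d6e/*n9shwd6e/*pf68w*/d6e/*4ay2'.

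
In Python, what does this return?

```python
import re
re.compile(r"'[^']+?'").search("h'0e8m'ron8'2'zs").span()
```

(1, 7)

`search` walks the string left to right and returns the first match it finds.
The match spans [1:7] → "'0e8m'".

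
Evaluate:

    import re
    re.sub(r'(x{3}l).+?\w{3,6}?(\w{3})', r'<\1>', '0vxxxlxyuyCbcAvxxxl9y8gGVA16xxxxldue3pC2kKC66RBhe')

'0v<xxxl>Av<xxxl>16x<xxxl>kKC66RBhe'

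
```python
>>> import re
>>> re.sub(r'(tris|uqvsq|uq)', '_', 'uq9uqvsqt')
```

The regex engine tests alternatives in the order written; an earlier branch that matches wins even if a later one would match more.
Matches: at [0:2] → 'uq'; at [3:8] → 'uqvsq'.
Each match is replaced by '_'.

'_9_t'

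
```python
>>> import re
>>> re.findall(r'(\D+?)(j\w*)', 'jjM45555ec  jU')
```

[('j', 'jM45555ec'), ('  ', 'jU')]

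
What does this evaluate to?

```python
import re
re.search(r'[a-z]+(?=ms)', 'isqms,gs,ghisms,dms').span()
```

Because the assertion is zero-width, the text it checks is not consumed and won't appear in the result.
`search` walks the string left to right and returns the first match it finds.
The match spans [0:3] → 'isq'.

(0, 3)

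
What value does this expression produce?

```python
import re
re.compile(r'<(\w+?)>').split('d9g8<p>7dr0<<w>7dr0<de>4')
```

With a capturing group present, the delimiter's captured portion is kept in the result list.

['d9g8', 'p', '7dr0<', 'w', '7dr0', 'de', '4']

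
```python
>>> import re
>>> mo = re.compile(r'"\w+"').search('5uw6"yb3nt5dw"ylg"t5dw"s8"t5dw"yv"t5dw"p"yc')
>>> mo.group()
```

`search` walks the string left to right and returns the first match it finds.
The match spans [4:14] → '"yb3nt5dw"'.

'"yb3nt5dw"'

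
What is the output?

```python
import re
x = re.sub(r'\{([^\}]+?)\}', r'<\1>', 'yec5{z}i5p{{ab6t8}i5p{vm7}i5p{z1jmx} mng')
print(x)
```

Matches: at [4:7] → '{z}'; at [10:18] → '{{ab6t8}'; at [21:26] → '{vm7}'; at [29:36] → '{z1jmx}'.
The replacement refers to a captured group, so each match is rewritten using its own captured text.

yec5<z>i5p<{ab6t8>i5p<vm7>i5p<z1jmx> mng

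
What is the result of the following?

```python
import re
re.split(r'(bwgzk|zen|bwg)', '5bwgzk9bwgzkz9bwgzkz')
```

['5', 'bwgzk', '9', 'bwgzk', 'z9', 'bwgzk', 'z']

Alternation isn't longest-match — the leftmost alternative that fits at this position is chosen.
Matches to split on: at [1:6] → 'bwgzk'; at [7:12] → 'bwgzk'; at [14:19] → 'bwgzk'.
The group in the pattern means `split` returns the separators' captures alongside the pieces.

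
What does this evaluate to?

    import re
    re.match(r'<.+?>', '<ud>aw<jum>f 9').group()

`re.match` won't scan ahead — the pattern has to work from the very first character.
The match spans [0:4] → '<ud>'.

'<ud>'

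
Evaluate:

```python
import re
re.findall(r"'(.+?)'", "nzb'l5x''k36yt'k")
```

Lazy quantifiers expand one character at a time until the remainder of the pattern can match.
Matches: at [3:8] match "'l5x'", group 1 = 'l5x'; at [8:15] match "'k36yt'", group 1 = 'k36yt'.
With a single group, `findall` returns only what that group captured — 2 items.

['l5x', 'k36yt']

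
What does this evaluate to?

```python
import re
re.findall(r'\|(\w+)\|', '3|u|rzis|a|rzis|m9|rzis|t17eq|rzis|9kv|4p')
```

['u', 'a', 'm9', 't17eq', '9kv']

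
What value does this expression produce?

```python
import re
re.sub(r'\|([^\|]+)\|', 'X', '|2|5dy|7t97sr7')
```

'X5dy|7t97sr7'

Matches: at [0:3] → '|2|'.
Each match is replaced by 'X'.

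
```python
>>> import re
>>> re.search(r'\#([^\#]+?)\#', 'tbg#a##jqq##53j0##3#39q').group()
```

'#a#'

The match spans [3:6] → '#a#'.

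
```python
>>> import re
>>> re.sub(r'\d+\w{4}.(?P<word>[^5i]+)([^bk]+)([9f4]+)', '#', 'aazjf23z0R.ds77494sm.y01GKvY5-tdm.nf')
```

'aazjf#'

Pattern: one or more of a digit; then exactly 4 of a word character, then any character; then one or more of any character except [5i] (captured as 'word'); then one or more of any character except [bk] (captured); then one or more of one of [9f4] (captured).
Matches: at [5:36] → '23z0R.ds77494sm.y01GKvY5-tdm.nf'.
Each match is replaced by '#'.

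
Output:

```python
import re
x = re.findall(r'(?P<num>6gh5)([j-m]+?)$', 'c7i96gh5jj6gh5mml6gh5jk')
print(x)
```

[('6gh5', 'jk')]

This matches the literal '6g', then the literal 'h5' (captured as 'num'); then one or more of a character in [j-m] (lazy) (captured); then anchored at the end.
With 2 capturing groups, `findall` returns a 2-tuple per match.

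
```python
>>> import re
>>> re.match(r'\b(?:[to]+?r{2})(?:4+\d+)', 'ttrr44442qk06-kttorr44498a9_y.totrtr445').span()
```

(0, 9)

`re.match` won't scan ahead — the pattern has to work from the very first character.
The match spans [0:9] → 'ttrr44442'.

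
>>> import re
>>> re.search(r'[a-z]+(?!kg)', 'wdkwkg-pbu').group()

`(?!…)`/`(?<!…)` only lets a position through if the neighbouring text does NOT match; no characters are consumed.
`re.search` tries every starting position until one works.
The match spans [0:6] → 'wdkwkg'.

'wdkwkg'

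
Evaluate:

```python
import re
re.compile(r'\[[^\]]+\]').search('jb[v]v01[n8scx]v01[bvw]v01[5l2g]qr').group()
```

'[v]'

The match spans [2:5] → '[v]'.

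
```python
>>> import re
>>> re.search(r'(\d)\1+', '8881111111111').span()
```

(0, 3)

`\1` has to match the exact text group 1 already captured.
The match spans [0:3] → '888'.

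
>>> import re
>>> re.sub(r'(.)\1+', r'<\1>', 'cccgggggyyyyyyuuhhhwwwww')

'<c><g><y><u><h><w>'

`\1` is not a pattern — it's the concrete string captured by group 1, re-applied verbatim.
Matches: at [0:3] → 'ccc'; at [3:8] → 'ggggg'; at [8:14] → 'yyyyyy'; at [14:16] → 'uu'; at [16:19] → 'hhh'; ….
Each match is replaced using the text its own group 1 captured.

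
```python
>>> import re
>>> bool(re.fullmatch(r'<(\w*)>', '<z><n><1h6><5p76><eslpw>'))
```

False

For `fullmatch`, every character of the input must be accounted for by the pattern.
Here there's no way to consume every character, so the call returns None, and `bool(None)` is False.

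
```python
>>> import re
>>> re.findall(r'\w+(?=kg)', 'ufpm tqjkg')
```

['tqj']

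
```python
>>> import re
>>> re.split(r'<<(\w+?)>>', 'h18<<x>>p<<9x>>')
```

Matches to split on: at [3:8] → '<<x>>'; at [9:15] → '<<9x>>'.
`re.split` interleaves the captured-group text with the surrounding fragments.

['h18', 'x', 'p', '9x', '']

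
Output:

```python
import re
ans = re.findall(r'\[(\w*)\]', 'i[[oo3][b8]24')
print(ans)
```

Matches: at [2:7] match '[oo3]', group 1 = 'oo3'; at [7:11] match '[b8]', group 1 = 'b8'.
One capturing group, so `findall` returns just the captured substring from each match — 2 in all.

['oo3', 'b8']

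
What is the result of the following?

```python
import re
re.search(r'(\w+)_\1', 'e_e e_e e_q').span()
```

(0, 3)

`\1` is not a pattern — it's the concrete string captured by group 1, re-applied verbatim.
Unlike `match`, `search` isn't anchored — it looks for the pattern anywhere in the string.
The match spans [0:3] → 'e_e'.
Captured: group 1 = 'e'.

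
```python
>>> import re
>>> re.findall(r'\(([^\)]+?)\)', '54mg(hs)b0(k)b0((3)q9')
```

Walking the string: at [4:8] match '(hs)', group 1 = 'hs'; at [10:13] match '(k)', group 1 = 'k'; at [15:19] match '((3)', group 1 = '(3'.
One capturing group, so `findall` returns just the captured substring from each match — 3 in all.

['hs', 'k', '(3']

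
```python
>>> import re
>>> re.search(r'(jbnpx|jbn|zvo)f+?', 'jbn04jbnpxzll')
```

None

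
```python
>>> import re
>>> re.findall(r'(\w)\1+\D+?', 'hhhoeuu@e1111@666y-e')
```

`\1` has to match the exact text group 1 already captured.
With a single group, `findall` returns only what that group captured — 4 items.

['h', 'u', '1', '6']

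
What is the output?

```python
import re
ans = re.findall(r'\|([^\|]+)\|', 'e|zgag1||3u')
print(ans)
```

['zgag1']

`findall` collects group 1 from the one match (1 total).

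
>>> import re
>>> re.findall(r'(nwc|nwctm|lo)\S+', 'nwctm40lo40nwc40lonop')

`|` is ordered: at each position the engine commits to the first alternative that works.
`findall` collects group 1 from the one match (1 total).

['nwc']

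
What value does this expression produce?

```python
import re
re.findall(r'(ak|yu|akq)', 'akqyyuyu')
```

['ak', 'yu', 'yu']

`|` is ordered: at each position the engine commits to the first alternative that works.
Walking the string: at [0:2] match 'ak', group 1 = 'ak'; at [4:6] match 'yu', group 1 = 'yu'; at [6:8] match 'yu', group 1 = 'yu'.
With a single group, `findall` returns only what that group captured — 3 items.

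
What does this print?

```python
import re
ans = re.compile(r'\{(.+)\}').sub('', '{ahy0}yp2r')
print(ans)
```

yp2r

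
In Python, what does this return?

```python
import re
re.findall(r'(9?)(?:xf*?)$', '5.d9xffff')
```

This matches optionally a literal '9' (captured); then the literal 'x', then zero or more of the literal 'f' (lazy) (non-capturing group); then anchored at the end.
Walking the string: at [3:9] match '9xffff', group 1 = '9'.
Because there's exactly one group, `findall` drops the full match and keeps group 1 from the one hit.

['9']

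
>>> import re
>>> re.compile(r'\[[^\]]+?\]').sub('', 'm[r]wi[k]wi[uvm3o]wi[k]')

'mwiwiwi'

Matches: at [1:4] → '[r]'; at [6:9] → '[k]'; at [11:18] → '[uvm3o]'; at [20:23] → '[k]'.
`sub` substitutes '' at each match site.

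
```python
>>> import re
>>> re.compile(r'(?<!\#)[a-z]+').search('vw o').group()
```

'vw'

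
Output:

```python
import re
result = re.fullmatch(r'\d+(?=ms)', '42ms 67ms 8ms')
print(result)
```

`re.fullmatch` requires the pattern to consume the entire string.
Here there's no way to consume every character, so the call returns None.

None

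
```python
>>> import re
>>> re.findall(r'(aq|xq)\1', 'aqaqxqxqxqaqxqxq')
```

['aq', 'xq', 'xq']

A backreference is literal: `\1` must see the identical characters the first group matched.
Scanning left to right: at [0:4] match 'aqaq', group 1 = 'aq'; at [4:8] match 'xqxq', group 1 = 'xq'; at [12:16] match 'xqxq', group 1 = 'xq'.
One capturing group, so `findall` returns just the captured substring from each match — 3 in all.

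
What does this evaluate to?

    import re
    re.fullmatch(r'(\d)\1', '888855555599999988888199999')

`re.fullmatch` requires the pattern to consume the entire string.
Here the pattern can't cover the whole string, so the call returns None.

None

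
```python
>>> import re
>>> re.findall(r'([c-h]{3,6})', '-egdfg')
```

`findall` collects group 1 from the one match (1 total).

['egdfg']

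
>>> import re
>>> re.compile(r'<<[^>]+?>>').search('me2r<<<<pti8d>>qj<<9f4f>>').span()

(4, 15)

`search` walks the string left to right and returns the first match it finds.
The match spans [4:15] → '<<<<pti8d>>'.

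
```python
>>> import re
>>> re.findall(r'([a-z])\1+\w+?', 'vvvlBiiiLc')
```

['v', 'i']

`\1` has to match the exact text group 1 already captured.
Scanning left to right: at [0:4] match 'vvvl', group 1 = 'v'; at [5:9] match 'iiiL', group 1 = 'i'.
With a single group, `findall` returns only what that group captured — 2 items.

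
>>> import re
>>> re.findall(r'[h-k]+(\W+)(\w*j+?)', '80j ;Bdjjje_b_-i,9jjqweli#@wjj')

With 2 capturing groups, `findall` returns a 2-tuple per match.

[(' ;', 'Bdjjj'), (',', '9jj'), ('#@', 'wjj')]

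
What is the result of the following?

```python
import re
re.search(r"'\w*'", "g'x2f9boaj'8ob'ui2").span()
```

`search` walks the string left to right and returns the first match it finds.
The match spans [1:11] → "'x2f9boaj'".

(1, 11)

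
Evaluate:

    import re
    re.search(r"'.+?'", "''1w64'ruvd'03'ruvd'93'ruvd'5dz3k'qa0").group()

With the lazy modifier that quantifier settles for the fewest repetitions that let the rest of the pattern succeed (the atoms after it are unaffected and can still be greedy).
The match spans [0:7] → "''1w64'".

"''1w64'"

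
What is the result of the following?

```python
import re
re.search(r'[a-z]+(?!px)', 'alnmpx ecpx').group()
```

'alnmpx'

`(?!…)`/`(?<!…)` only lets a position through if the neighbouring text does NOT match; no characters are consumed.
`re.search` scans for the first position where the pattern succeeds.
The match spans [0:6] → 'alnmpx'.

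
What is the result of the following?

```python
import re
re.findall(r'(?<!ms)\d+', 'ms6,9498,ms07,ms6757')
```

['9498', '7', '757']

The negative lookaround is zero-width — it rules out positions where the adjacent text would match, without consuming anything.
`findall` yields the raw match text (3 of them) because the pattern has no groups.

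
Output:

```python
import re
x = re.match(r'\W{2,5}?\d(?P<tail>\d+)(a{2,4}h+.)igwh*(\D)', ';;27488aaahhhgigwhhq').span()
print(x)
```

Pattern: 2 to 5 of a non-word character (lazy), then a digit; then one or more of a digit (captured as 'tail'); then 2 to 4 of a literal 'a', then one or more of a literal 'h', then any character (captured); then the literal 'igw', then zero or more of the literal 'h'; then a non-digit (captured).
`re.match` won't scan ahead — the pattern has to work from the very first character.
The match spans [0:20] → ';;27488aaahhhgigwhhq'.
Captured: group 1 = '7488', group 2 = 'aaahhhg', group 3 = 'q'.

(0, 20)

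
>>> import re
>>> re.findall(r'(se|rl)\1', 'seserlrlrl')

['se', 'rl']

`\1` is not a pattern — it's the concrete string captured by group 1, re-applied verbatim.
Because there's exactly one group, `findall` drops the full match and keeps group 1 from each hit.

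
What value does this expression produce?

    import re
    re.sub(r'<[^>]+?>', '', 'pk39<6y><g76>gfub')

'pk39gfub'

Matches: at [4:8] → '<6y>'; at [8:13] → '<g76>'.
`sub` substitutes '' at each match site.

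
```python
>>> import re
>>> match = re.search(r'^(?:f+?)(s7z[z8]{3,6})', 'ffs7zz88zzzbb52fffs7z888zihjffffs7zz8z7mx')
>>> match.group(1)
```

Pattern: anchored at the start of the string; then one or more of a literal 'f' (lazy) (non-capturing group); then the literal 's7z', then 3 to 6 of one of [z8] (captured).
`re.search` scans for the first position where the pattern succeeds.
The match spans [0:11] → 'ffs7zz88zzz'.
Captured: group 1 = 's7zz88zzz'.

's7zz88zzz'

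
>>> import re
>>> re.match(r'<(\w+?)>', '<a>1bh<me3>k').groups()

The match spans [0:3] → '<a>'.
Captured: group 1 = 'a'.

('a',)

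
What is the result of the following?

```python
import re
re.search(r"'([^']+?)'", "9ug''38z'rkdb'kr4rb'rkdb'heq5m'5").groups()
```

('38z',)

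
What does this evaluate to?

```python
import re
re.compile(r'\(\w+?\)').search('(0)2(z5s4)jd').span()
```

`re.search` scans for the first position where the pattern succeeds.
The match spans [0:3] → '(0)'.

(0, 3)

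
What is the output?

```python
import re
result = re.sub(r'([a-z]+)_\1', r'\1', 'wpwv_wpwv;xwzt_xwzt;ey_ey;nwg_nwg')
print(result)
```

wpwv;xwzt;ey;nwg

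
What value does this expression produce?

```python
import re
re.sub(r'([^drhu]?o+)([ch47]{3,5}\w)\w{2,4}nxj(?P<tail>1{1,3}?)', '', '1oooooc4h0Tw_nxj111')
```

'11'

With the lazy modifier that quantifier settles for the fewest repetitions that let the rest of the pattern succeed (the atoms after it are unaffected and can still be greedy).
Every occurrence is swapped for ''.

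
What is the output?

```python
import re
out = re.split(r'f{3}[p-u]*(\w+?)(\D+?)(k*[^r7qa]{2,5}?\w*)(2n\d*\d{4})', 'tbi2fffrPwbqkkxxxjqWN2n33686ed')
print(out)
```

`re.split` interleaves the captured-group text with the surrounding fragments.

['tbi2', 'P', 'wbq', 'kkxxxjqWN', '2n33686', 'ed']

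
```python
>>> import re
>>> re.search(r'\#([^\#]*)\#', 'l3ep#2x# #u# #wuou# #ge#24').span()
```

(4, 8)

The match spans [4:8] → '#2x#'.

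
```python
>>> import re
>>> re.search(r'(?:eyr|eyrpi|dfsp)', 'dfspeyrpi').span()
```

Unlike `match`, `search` isn't anchored — it looks for the pattern anywhere in the string.
The match spans [0:4] → 'dfsp'.

(0, 4)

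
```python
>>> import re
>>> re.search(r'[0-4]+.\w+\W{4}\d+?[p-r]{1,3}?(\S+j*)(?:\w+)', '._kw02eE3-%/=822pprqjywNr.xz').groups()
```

('prqjywNr.x',)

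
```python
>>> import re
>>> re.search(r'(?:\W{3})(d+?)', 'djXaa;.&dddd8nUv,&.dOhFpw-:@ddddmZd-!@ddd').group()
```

';.&d'

A `+?`/`*?`/`{m,n}?` starts at its minimum and grows only as far as needed for what follows to match.
The match spans [5:9] → ';.&d'.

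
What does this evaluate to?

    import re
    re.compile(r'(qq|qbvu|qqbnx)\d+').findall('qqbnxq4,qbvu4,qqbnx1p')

['qbvu', 'qqbnx']

Scanning left to right: at [8:13] match 'qbvu4', group 1 = 'qbvu'; at [14:20] match 'qqbnx1', group 1 = 'qqbnx'.
Because there's exactly one group, `findall` drops the full match and keeps group 1 from each hit.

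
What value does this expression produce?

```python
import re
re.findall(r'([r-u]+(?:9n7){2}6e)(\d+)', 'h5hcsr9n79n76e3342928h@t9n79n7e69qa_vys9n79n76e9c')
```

[('sr9n79n76e', '3342928'), ('s9n79n76e', '9')]

This matches one or more of a character in [r-u], then the literal '9n7' repeated 2 times, then the literal '6e' (captured); then one or more of a digit (captured).
Scanning left to right: at [4:21] match 'sr9n79n76e3342928', groups = ('sr9n79n76e', '3342928'); at [38:48] match 's9n79n76e9', groups = ('s9n79n76e', '9').
Multiple groups make `findall` return tuples — one 2-tuple for each match.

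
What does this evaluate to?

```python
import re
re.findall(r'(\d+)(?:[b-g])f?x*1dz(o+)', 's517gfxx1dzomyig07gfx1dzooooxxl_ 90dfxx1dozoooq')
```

[('517', 'o'), ('07', 'oooo')]

Pattern: one or more of a digit (captured); then a character in [b-g] (non-capturing group); then optionally the literal 'f', then zero or more of the literal 'x', then the literal '1dz'; then one or more of a literal 'o' (captured).
Matches: at [1:12] match '517gfxx1dzo', groups = ('517', 'o'); at [16:28] match '07gfx1dzoooo', groups = ('07', 'oooo').
`findall` packs the 2 group values into a tuple for every match.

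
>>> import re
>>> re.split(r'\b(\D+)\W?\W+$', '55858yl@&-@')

Pattern: a word boundary (`\b`, zero-width); then one or more of a non-digit (captured); then optionally a non-word character; then one or more of a non-word character; then anchored at the end.
Matches to split on: at [7:11] → '@&-@'.
Because the pattern has a capturing group, `split` also inserts each captured text between the pieces.

['55858yl', '@&-', '']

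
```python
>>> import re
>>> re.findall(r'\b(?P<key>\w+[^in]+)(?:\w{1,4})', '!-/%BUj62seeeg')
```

['BUj62seee']

The pattern matches a word boundary (`\b`, zero-width); then one or more of a word character, then one or more of any character except [in] (captured as 'key'); then 1 to 4 of a word character (non-capturing group).
Scanning left to right: at [4:14] match 'BUj62seeeg', group 1 = 'BUj62seee'.
Because there's exactly one group, `findall` drops the full match and keeps group 1 from the one hit.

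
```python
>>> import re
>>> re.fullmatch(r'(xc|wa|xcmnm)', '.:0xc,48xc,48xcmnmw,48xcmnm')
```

`fullmatch` succeeds only if the pattern covers the string from start to end.
Here the string isn't matched end-to-end, so the call returns None.

None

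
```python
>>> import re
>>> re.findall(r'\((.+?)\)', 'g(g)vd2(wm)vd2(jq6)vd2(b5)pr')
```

With the lazy modifier that quantifier settles for the fewest repetitions that let the rest of the pattern succeed (the atoms after it are unaffected and can still be greedy).
One capturing group, so `findall` returns just the captured substring from each match — 4 in all.

['g', 'wm', 'jq6', 'b5']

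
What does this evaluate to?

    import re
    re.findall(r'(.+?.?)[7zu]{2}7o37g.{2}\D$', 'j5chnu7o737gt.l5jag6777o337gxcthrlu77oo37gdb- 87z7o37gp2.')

['j5chnu7o737gt.l5jag6777o337gxcthrlu77oo37gdb- 8']

This matches one or more of any character (lazy), then optionally any character (captured); then exactly 2 of one of [7zu], then the literal '7o3', then the literal '7g'; then exactly 2 of any character, then a non-digit; then anchored at the end.
Matches: at [0:57] match 'j5chnu7o737gt.l5jag6777o337gxcthrlu77oo37gdb- 87z7o37gp2.', group 1 = 'j5chnu7o737gt.l5jag6777o337gxcthrlu77oo37gdb- 8'.
`findall` collects group 1 from the one match (1 total).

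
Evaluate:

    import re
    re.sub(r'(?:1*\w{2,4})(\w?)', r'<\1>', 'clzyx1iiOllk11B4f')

'<x><l><4>f'

Pattern: zero or more of the literal '1', then 2 to 4 of a word character (non-capturing group); then optionally a word character (captured).
Each match is replaced using the text its own group 1 captured.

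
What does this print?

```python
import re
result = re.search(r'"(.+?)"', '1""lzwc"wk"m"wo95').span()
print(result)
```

(1, 8)

The `?` after the quantifier makes it lazy — it takes as little as possible before letting the rest of the pattern try.
The match spans [1:8] → '""lzwc"'.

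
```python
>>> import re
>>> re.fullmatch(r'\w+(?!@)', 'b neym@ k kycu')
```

None

`re.fullmatch` requires the pattern to consume the entire string.
Here there's no way to consume every character, so the call returns None.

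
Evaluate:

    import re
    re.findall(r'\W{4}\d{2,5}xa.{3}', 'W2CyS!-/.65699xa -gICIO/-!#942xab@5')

['!-/.65699xa -g', '/-!#942xab@5']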